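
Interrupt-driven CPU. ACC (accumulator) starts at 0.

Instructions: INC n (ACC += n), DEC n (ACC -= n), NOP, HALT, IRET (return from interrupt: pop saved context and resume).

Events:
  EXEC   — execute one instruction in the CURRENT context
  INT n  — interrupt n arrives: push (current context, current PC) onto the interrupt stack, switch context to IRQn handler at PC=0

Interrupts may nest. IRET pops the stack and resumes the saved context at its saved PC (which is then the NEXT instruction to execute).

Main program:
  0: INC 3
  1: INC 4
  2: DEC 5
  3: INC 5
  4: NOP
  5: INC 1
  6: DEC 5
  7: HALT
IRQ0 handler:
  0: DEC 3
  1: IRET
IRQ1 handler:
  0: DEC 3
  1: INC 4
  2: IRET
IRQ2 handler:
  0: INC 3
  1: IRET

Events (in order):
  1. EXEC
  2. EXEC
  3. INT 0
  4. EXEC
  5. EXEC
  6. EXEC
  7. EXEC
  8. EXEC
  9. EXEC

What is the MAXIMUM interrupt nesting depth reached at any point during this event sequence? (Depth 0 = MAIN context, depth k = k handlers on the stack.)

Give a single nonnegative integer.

Event 1 (EXEC): [MAIN] PC=0: INC 3 -> ACC=3 [depth=0]
Event 2 (EXEC): [MAIN] PC=1: INC 4 -> ACC=7 [depth=0]
Event 3 (INT 0): INT 0 arrives: push (MAIN, PC=2), enter IRQ0 at PC=0 (depth now 1) [depth=1]
Event 4 (EXEC): [IRQ0] PC=0: DEC 3 -> ACC=4 [depth=1]
Event 5 (EXEC): [IRQ0] PC=1: IRET -> resume MAIN at PC=2 (depth now 0) [depth=0]
Event 6 (EXEC): [MAIN] PC=2: DEC 5 -> ACC=-1 [depth=0]
Event 7 (EXEC): [MAIN] PC=3: INC 5 -> ACC=4 [depth=0]
Event 8 (EXEC): [MAIN] PC=4: NOP [depth=0]
Event 9 (EXEC): [MAIN] PC=5: INC 1 -> ACC=5 [depth=0]
Max depth observed: 1

Answer: 1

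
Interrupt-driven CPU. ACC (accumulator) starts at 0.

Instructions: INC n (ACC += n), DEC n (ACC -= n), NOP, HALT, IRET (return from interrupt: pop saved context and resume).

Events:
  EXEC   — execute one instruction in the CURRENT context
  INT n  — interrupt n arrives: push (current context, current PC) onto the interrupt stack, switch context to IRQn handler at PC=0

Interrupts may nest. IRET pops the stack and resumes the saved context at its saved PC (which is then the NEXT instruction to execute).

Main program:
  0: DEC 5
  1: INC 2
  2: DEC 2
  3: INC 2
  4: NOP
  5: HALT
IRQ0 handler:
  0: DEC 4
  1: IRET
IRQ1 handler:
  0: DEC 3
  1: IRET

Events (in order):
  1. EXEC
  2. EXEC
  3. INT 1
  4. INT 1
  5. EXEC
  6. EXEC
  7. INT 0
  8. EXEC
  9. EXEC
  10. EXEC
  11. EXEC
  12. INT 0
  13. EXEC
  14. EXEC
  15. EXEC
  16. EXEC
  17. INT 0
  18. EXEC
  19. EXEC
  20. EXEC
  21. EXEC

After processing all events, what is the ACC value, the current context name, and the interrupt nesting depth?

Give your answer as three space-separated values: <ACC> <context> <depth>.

Answer: -21 MAIN 0

Derivation:
Event 1 (EXEC): [MAIN] PC=0: DEC 5 -> ACC=-5
Event 2 (EXEC): [MAIN] PC=1: INC 2 -> ACC=-3
Event 3 (INT 1): INT 1 arrives: push (MAIN, PC=2), enter IRQ1 at PC=0 (depth now 1)
Event 4 (INT 1): INT 1 arrives: push (IRQ1, PC=0), enter IRQ1 at PC=0 (depth now 2)
Event 5 (EXEC): [IRQ1] PC=0: DEC 3 -> ACC=-6
Event 6 (EXEC): [IRQ1] PC=1: IRET -> resume IRQ1 at PC=0 (depth now 1)
Event 7 (INT 0): INT 0 arrives: push (IRQ1, PC=0), enter IRQ0 at PC=0 (depth now 2)
Event 8 (EXEC): [IRQ0] PC=0: DEC 4 -> ACC=-10
Event 9 (EXEC): [IRQ0] PC=1: IRET -> resume IRQ1 at PC=0 (depth now 1)
Event 10 (EXEC): [IRQ1] PC=0: DEC 3 -> ACC=-13
Event 11 (EXEC): [IRQ1] PC=1: IRET -> resume MAIN at PC=2 (depth now 0)
Event 12 (INT 0): INT 0 arrives: push (MAIN, PC=2), enter IRQ0 at PC=0 (depth now 1)
Event 13 (EXEC): [IRQ0] PC=0: DEC 4 -> ACC=-17
Event 14 (EXEC): [IRQ0] PC=1: IRET -> resume MAIN at PC=2 (depth now 0)
Event 15 (EXEC): [MAIN] PC=2: DEC 2 -> ACC=-19
Event 16 (EXEC): [MAIN] PC=3: INC 2 -> ACC=-17
Event 17 (INT 0): INT 0 arrives: push (MAIN, PC=4), enter IRQ0 at PC=0 (depth now 1)
Event 18 (EXEC): [IRQ0] PC=0: DEC 4 -> ACC=-21
Event 19 (EXEC): [IRQ0] PC=1: IRET -> resume MAIN at PC=4 (depth now 0)
Event 20 (EXEC): [MAIN] PC=4: NOP
Event 21 (EXEC): [MAIN] PC=5: HALT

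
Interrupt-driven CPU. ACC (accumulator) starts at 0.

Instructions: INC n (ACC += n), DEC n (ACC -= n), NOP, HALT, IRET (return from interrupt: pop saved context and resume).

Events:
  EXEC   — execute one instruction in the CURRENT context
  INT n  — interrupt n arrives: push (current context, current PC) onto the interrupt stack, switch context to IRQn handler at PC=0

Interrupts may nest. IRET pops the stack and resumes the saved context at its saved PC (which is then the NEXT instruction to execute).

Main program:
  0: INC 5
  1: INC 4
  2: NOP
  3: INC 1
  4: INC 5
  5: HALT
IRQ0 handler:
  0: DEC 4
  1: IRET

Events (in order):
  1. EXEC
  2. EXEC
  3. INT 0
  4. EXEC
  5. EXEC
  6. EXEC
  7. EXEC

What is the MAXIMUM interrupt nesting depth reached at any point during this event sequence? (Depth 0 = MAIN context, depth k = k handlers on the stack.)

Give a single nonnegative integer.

Event 1 (EXEC): [MAIN] PC=0: INC 5 -> ACC=5 [depth=0]
Event 2 (EXEC): [MAIN] PC=1: INC 4 -> ACC=9 [depth=0]
Event 3 (INT 0): INT 0 arrives: push (MAIN, PC=2), enter IRQ0 at PC=0 (depth now 1) [depth=1]
Event 4 (EXEC): [IRQ0] PC=0: DEC 4 -> ACC=5 [depth=1]
Event 5 (EXEC): [IRQ0] PC=1: IRET -> resume MAIN at PC=2 (depth now 0) [depth=0]
Event 6 (EXEC): [MAIN] PC=2: NOP [depth=0]
Event 7 (EXEC): [MAIN] PC=3: INC 1 -> ACC=6 [depth=0]
Max depth observed: 1

Answer: 1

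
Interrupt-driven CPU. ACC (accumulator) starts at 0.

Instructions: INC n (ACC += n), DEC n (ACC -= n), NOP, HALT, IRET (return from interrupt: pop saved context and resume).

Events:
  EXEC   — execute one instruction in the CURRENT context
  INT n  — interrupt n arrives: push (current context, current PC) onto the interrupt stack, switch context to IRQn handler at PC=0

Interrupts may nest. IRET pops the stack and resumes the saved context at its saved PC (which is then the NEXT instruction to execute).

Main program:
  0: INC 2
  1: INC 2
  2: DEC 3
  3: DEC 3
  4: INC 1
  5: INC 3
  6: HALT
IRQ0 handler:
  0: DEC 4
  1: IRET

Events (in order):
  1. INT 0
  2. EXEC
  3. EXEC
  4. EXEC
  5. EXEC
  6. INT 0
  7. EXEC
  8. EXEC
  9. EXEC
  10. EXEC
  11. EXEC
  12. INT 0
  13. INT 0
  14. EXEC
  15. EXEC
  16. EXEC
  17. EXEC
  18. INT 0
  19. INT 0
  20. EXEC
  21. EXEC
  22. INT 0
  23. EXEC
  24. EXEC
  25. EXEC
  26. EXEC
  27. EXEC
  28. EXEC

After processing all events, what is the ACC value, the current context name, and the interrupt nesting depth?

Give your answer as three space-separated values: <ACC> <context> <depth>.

Event 1 (INT 0): INT 0 arrives: push (MAIN, PC=0), enter IRQ0 at PC=0 (depth now 1)
Event 2 (EXEC): [IRQ0] PC=0: DEC 4 -> ACC=-4
Event 3 (EXEC): [IRQ0] PC=1: IRET -> resume MAIN at PC=0 (depth now 0)
Event 4 (EXEC): [MAIN] PC=0: INC 2 -> ACC=-2
Event 5 (EXEC): [MAIN] PC=1: INC 2 -> ACC=0
Event 6 (INT 0): INT 0 arrives: push (MAIN, PC=2), enter IRQ0 at PC=0 (depth now 1)
Event 7 (EXEC): [IRQ0] PC=0: DEC 4 -> ACC=-4
Event 8 (EXEC): [IRQ0] PC=1: IRET -> resume MAIN at PC=2 (depth now 0)
Event 9 (EXEC): [MAIN] PC=2: DEC 3 -> ACC=-7
Event 10 (EXEC): [MAIN] PC=3: DEC 3 -> ACC=-10
Event 11 (EXEC): [MAIN] PC=4: INC 1 -> ACC=-9
Event 12 (INT 0): INT 0 arrives: push (MAIN, PC=5), enter IRQ0 at PC=0 (depth now 1)
Event 13 (INT 0): INT 0 arrives: push (IRQ0, PC=0), enter IRQ0 at PC=0 (depth now 2)
Event 14 (EXEC): [IRQ0] PC=0: DEC 4 -> ACC=-13
Event 15 (EXEC): [IRQ0] PC=1: IRET -> resume IRQ0 at PC=0 (depth now 1)
Event 16 (EXEC): [IRQ0] PC=0: DEC 4 -> ACC=-17
Event 17 (EXEC): [IRQ0] PC=1: IRET -> resume MAIN at PC=5 (depth now 0)
Event 18 (INT 0): INT 0 arrives: push (MAIN, PC=5), enter IRQ0 at PC=0 (depth now 1)
Event 19 (INT 0): INT 0 arrives: push (IRQ0, PC=0), enter IRQ0 at PC=0 (depth now 2)
Event 20 (EXEC): [IRQ0] PC=0: DEC 4 -> ACC=-21
Event 21 (EXEC): [IRQ0] PC=1: IRET -> resume IRQ0 at PC=0 (depth now 1)
Event 22 (INT 0): INT 0 arrives: push (IRQ0, PC=0), enter IRQ0 at PC=0 (depth now 2)
Event 23 (EXEC): [IRQ0] PC=0: DEC 4 -> ACC=-25
Event 24 (EXEC): [IRQ0] PC=1: IRET -> resume IRQ0 at PC=0 (depth now 1)
Event 25 (EXEC): [IRQ0] PC=0: DEC 4 -> ACC=-29
Event 26 (EXEC): [IRQ0] PC=1: IRET -> resume MAIN at PC=5 (depth now 0)
Event 27 (EXEC): [MAIN] PC=5: INC 3 -> ACC=-26
Event 28 (EXEC): [MAIN] PC=6: HALT

Answer: -26 MAIN 0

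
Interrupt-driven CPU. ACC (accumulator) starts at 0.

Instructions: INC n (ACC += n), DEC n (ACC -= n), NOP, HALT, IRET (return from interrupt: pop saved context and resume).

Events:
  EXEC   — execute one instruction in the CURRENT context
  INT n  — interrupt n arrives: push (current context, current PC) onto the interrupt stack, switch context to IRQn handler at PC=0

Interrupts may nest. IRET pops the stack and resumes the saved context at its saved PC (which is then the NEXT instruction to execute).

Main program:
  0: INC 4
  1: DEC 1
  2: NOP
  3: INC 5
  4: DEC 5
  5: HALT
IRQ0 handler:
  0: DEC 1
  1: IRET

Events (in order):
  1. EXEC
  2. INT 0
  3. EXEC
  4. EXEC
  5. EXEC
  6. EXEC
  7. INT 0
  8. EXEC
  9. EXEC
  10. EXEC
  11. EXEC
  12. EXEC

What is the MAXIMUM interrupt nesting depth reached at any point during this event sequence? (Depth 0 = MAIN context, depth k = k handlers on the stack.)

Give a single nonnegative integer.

Event 1 (EXEC): [MAIN] PC=0: INC 4 -> ACC=4 [depth=0]
Event 2 (INT 0): INT 0 arrives: push (MAIN, PC=1), enter IRQ0 at PC=0 (depth now 1) [depth=1]
Event 3 (EXEC): [IRQ0] PC=0: DEC 1 -> ACC=3 [depth=1]
Event 4 (EXEC): [IRQ0] PC=1: IRET -> resume MAIN at PC=1 (depth now 0) [depth=0]
Event 5 (EXEC): [MAIN] PC=1: DEC 1 -> ACC=2 [depth=0]
Event 6 (EXEC): [MAIN] PC=2: NOP [depth=0]
Event 7 (INT 0): INT 0 arrives: push (MAIN, PC=3), enter IRQ0 at PC=0 (depth now 1) [depth=1]
Event 8 (EXEC): [IRQ0] PC=0: DEC 1 -> ACC=1 [depth=1]
Event 9 (EXEC): [IRQ0] PC=1: IRET -> resume MAIN at PC=3 (depth now 0) [depth=0]
Event 10 (EXEC): [MAIN] PC=3: INC 5 -> ACC=6 [depth=0]
Event 11 (EXEC): [MAIN] PC=4: DEC 5 -> ACC=1 [depth=0]
Event 12 (EXEC): [MAIN] PC=5: HALT [depth=0]
Max depth observed: 1

Answer: 1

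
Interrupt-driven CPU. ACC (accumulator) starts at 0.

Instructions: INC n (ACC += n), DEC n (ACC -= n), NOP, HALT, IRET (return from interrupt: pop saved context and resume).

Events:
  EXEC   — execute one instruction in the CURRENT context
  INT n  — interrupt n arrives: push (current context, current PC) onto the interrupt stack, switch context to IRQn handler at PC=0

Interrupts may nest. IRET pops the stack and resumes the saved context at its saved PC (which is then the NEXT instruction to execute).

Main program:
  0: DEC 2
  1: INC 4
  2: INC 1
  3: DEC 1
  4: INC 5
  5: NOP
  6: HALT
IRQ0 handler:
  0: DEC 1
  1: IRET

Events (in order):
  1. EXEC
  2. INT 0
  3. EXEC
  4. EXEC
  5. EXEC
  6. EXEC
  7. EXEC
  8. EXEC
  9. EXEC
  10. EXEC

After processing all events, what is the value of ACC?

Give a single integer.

Answer: 6

Derivation:
Event 1 (EXEC): [MAIN] PC=0: DEC 2 -> ACC=-2
Event 2 (INT 0): INT 0 arrives: push (MAIN, PC=1), enter IRQ0 at PC=0 (depth now 1)
Event 3 (EXEC): [IRQ0] PC=0: DEC 1 -> ACC=-3
Event 4 (EXEC): [IRQ0] PC=1: IRET -> resume MAIN at PC=1 (depth now 0)
Event 5 (EXEC): [MAIN] PC=1: INC 4 -> ACC=1
Event 6 (EXEC): [MAIN] PC=2: INC 1 -> ACC=2
Event 7 (EXEC): [MAIN] PC=3: DEC 1 -> ACC=1
Event 8 (EXEC): [MAIN] PC=4: INC 5 -> ACC=6
Event 9 (EXEC): [MAIN] PC=5: NOP
Event 10 (EXEC): [MAIN] PC=6: HALT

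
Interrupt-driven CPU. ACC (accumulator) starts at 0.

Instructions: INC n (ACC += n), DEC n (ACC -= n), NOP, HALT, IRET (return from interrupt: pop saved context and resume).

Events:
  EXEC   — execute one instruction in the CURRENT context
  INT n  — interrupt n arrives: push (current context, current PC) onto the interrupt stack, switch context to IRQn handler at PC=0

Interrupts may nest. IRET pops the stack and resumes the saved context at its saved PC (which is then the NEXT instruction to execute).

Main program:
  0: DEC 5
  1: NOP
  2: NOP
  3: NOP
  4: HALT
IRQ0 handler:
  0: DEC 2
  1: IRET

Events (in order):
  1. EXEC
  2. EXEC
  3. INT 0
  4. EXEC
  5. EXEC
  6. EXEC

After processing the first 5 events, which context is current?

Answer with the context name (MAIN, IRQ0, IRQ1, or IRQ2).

Answer: MAIN

Derivation:
Event 1 (EXEC): [MAIN] PC=0: DEC 5 -> ACC=-5
Event 2 (EXEC): [MAIN] PC=1: NOP
Event 3 (INT 0): INT 0 arrives: push (MAIN, PC=2), enter IRQ0 at PC=0 (depth now 1)
Event 4 (EXEC): [IRQ0] PC=0: DEC 2 -> ACC=-7
Event 5 (EXEC): [IRQ0] PC=1: IRET -> resume MAIN at PC=2 (depth now 0)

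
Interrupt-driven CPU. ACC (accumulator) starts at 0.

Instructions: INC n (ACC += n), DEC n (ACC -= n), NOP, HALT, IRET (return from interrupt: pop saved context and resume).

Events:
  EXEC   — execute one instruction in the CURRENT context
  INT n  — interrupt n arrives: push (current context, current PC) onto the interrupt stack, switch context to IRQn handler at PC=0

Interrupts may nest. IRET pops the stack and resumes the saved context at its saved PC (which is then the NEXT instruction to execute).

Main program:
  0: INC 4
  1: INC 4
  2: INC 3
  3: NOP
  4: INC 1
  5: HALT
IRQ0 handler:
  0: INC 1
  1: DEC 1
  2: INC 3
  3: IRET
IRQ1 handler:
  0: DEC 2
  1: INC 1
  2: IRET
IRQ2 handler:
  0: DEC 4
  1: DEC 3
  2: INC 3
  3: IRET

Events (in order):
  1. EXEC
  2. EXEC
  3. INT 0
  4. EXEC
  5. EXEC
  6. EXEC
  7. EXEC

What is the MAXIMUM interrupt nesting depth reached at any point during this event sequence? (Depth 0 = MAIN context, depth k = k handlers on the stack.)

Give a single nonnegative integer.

Answer: 1

Derivation:
Event 1 (EXEC): [MAIN] PC=0: INC 4 -> ACC=4 [depth=0]
Event 2 (EXEC): [MAIN] PC=1: INC 4 -> ACC=8 [depth=0]
Event 3 (INT 0): INT 0 arrives: push (MAIN, PC=2), enter IRQ0 at PC=0 (depth now 1) [depth=1]
Event 4 (EXEC): [IRQ0] PC=0: INC 1 -> ACC=9 [depth=1]
Event 5 (EXEC): [IRQ0] PC=1: DEC 1 -> ACC=8 [depth=1]
Event 6 (EXEC): [IRQ0] PC=2: INC 3 -> ACC=11 [depth=1]
Event 7 (EXEC): [IRQ0] PC=3: IRET -> resume MAIN at PC=2 (depth now 0) [depth=0]
Max depth observed: 1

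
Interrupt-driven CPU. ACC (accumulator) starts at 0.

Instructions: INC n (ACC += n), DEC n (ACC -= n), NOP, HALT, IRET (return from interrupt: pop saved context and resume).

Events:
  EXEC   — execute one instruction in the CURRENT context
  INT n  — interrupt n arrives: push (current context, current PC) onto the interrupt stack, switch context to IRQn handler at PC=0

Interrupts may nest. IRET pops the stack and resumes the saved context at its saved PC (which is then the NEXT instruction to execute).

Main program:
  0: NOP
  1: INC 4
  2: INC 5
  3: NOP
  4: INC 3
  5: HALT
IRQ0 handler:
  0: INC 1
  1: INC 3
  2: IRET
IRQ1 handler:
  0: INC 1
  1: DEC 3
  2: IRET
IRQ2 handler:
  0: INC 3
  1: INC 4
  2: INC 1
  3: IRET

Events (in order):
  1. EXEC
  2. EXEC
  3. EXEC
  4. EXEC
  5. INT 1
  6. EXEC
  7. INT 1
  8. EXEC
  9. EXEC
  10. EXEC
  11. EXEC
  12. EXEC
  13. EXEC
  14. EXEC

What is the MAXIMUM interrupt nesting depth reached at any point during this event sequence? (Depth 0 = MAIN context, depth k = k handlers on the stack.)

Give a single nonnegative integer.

Answer: 2

Derivation:
Event 1 (EXEC): [MAIN] PC=0: NOP [depth=0]
Event 2 (EXEC): [MAIN] PC=1: INC 4 -> ACC=4 [depth=0]
Event 3 (EXEC): [MAIN] PC=2: INC 5 -> ACC=9 [depth=0]
Event 4 (EXEC): [MAIN] PC=3: NOP [depth=0]
Event 5 (INT 1): INT 1 arrives: push (MAIN, PC=4), enter IRQ1 at PC=0 (depth now 1) [depth=1]
Event 6 (EXEC): [IRQ1] PC=0: INC 1 -> ACC=10 [depth=1]
Event 7 (INT 1): INT 1 arrives: push (IRQ1, PC=1), enter IRQ1 at PC=0 (depth now 2) [depth=2]
Event 8 (EXEC): [IRQ1] PC=0: INC 1 -> ACC=11 [depth=2]
Event 9 (EXEC): [IRQ1] PC=1: DEC 3 -> ACC=8 [depth=2]
Event 10 (EXEC): [IRQ1] PC=2: IRET -> resume IRQ1 at PC=1 (depth now 1) [depth=1]
Event 11 (EXEC): [IRQ1] PC=1: DEC 3 -> ACC=5 [depth=1]
Event 12 (EXEC): [IRQ1] PC=2: IRET -> resume MAIN at PC=4 (depth now 0) [depth=0]
Event 13 (EXEC): [MAIN] PC=4: INC 3 -> ACC=8 [depth=0]
Event 14 (EXEC): [MAIN] PC=5: HALT [depth=0]
Max depth observed: 2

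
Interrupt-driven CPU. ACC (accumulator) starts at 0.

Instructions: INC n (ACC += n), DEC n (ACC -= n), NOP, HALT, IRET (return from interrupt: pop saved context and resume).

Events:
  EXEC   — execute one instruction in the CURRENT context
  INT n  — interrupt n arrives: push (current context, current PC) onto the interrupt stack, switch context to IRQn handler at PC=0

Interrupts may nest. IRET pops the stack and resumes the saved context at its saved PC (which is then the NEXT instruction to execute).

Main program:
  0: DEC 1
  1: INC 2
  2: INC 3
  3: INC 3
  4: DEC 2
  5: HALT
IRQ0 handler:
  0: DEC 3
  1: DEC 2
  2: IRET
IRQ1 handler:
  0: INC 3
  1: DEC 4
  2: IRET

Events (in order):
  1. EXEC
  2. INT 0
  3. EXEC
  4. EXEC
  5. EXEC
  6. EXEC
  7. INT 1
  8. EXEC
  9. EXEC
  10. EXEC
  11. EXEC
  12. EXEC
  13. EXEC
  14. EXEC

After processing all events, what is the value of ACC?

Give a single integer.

Answer: -1

Derivation:
Event 1 (EXEC): [MAIN] PC=0: DEC 1 -> ACC=-1
Event 2 (INT 0): INT 0 arrives: push (MAIN, PC=1), enter IRQ0 at PC=0 (depth now 1)
Event 3 (EXEC): [IRQ0] PC=0: DEC 3 -> ACC=-4
Event 4 (EXEC): [IRQ0] PC=1: DEC 2 -> ACC=-6
Event 5 (EXEC): [IRQ0] PC=2: IRET -> resume MAIN at PC=1 (depth now 0)
Event 6 (EXEC): [MAIN] PC=1: INC 2 -> ACC=-4
Event 7 (INT 1): INT 1 arrives: push (MAIN, PC=2), enter IRQ1 at PC=0 (depth now 1)
Event 8 (EXEC): [IRQ1] PC=0: INC 3 -> ACC=-1
Event 9 (EXEC): [IRQ1] PC=1: DEC 4 -> ACC=-5
Event 10 (EXEC): [IRQ1] PC=2: IRET -> resume MAIN at PC=2 (depth now 0)
Event 11 (EXEC): [MAIN] PC=2: INC 3 -> ACC=-2
Event 12 (EXEC): [MAIN] PC=3: INC 3 -> ACC=1
Event 13 (EXEC): [MAIN] PC=4: DEC 2 -> ACC=-1
Event 14 (EXEC): [MAIN] PC=5: HALT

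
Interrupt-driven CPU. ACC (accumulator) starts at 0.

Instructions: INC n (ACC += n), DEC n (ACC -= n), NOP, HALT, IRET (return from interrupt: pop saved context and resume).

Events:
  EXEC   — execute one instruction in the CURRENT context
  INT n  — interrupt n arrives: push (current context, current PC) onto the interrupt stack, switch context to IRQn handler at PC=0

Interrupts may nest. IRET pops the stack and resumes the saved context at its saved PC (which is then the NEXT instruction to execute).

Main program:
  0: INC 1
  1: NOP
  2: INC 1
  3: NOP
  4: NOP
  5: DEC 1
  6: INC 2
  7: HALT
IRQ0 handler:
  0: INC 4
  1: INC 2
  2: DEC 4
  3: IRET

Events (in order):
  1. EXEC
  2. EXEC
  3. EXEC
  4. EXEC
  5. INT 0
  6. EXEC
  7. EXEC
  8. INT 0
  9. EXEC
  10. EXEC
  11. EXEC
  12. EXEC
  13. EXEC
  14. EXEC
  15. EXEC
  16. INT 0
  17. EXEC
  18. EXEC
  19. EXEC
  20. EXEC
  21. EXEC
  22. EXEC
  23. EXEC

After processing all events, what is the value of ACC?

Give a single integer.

Event 1 (EXEC): [MAIN] PC=0: INC 1 -> ACC=1
Event 2 (EXEC): [MAIN] PC=1: NOP
Event 3 (EXEC): [MAIN] PC=2: INC 1 -> ACC=2
Event 4 (EXEC): [MAIN] PC=3: NOP
Event 5 (INT 0): INT 0 arrives: push (MAIN, PC=4), enter IRQ0 at PC=0 (depth now 1)
Event 6 (EXEC): [IRQ0] PC=0: INC 4 -> ACC=6
Event 7 (EXEC): [IRQ0] PC=1: INC 2 -> ACC=8
Event 8 (INT 0): INT 0 arrives: push (IRQ0, PC=2), enter IRQ0 at PC=0 (depth now 2)
Event 9 (EXEC): [IRQ0] PC=0: INC 4 -> ACC=12
Event 10 (EXEC): [IRQ0] PC=1: INC 2 -> ACC=14
Event 11 (EXEC): [IRQ0] PC=2: DEC 4 -> ACC=10
Event 12 (EXEC): [IRQ0] PC=3: IRET -> resume IRQ0 at PC=2 (depth now 1)
Event 13 (EXEC): [IRQ0] PC=2: DEC 4 -> ACC=6
Event 14 (EXEC): [IRQ0] PC=3: IRET -> resume MAIN at PC=4 (depth now 0)
Event 15 (EXEC): [MAIN] PC=4: NOP
Event 16 (INT 0): INT 0 arrives: push (MAIN, PC=5), enter IRQ0 at PC=0 (depth now 1)
Event 17 (EXEC): [IRQ0] PC=0: INC 4 -> ACC=10
Event 18 (EXEC): [IRQ0] PC=1: INC 2 -> ACC=12
Event 19 (EXEC): [IRQ0] PC=2: DEC 4 -> ACC=8
Event 20 (EXEC): [IRQ0] PC=3: IRET -> resume MAIN at PC=5 (depth now 0)
Event 21 (EXEC): [MAIN] PC=5: DEC 1 -> ACC=7
Event 22 (EXEC): [MAIN] PC=6: INC 2 -> ACC=9
Event 23 (EXEC): [MAIN] PC=7: HALT

Answer: 9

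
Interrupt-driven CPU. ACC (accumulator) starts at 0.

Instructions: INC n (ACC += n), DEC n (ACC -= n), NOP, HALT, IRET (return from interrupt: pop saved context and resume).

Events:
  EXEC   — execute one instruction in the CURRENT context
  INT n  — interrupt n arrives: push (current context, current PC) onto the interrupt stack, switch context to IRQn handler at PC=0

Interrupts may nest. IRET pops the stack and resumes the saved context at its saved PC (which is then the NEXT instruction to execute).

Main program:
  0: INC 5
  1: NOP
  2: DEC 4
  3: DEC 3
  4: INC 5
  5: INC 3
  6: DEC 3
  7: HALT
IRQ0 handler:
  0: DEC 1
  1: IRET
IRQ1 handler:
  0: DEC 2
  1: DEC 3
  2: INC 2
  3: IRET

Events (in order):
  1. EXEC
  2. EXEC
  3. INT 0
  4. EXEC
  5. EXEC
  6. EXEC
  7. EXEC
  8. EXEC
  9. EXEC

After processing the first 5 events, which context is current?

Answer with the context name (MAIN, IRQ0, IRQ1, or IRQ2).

Answer: MAIN

Derivation:
Event 1 (EXEC): [MAIN] PC=0: INC 5 -> ACC=5
Event 2 (EXEC): [MAIN] PC=1: NOP
Event 3 (INT 0): INT 0 arrives: push (MAIN, PC=2), enter IRQ0 at PC=0 (depth now 1)
Event 4 (EXEC): [IRQ0] PC=0: DEC 1 -> ACC=4
Event 5 (EXEC): [IRQ0] PC=1: IRET -> resume MAIN at PC=2 (depth now 0)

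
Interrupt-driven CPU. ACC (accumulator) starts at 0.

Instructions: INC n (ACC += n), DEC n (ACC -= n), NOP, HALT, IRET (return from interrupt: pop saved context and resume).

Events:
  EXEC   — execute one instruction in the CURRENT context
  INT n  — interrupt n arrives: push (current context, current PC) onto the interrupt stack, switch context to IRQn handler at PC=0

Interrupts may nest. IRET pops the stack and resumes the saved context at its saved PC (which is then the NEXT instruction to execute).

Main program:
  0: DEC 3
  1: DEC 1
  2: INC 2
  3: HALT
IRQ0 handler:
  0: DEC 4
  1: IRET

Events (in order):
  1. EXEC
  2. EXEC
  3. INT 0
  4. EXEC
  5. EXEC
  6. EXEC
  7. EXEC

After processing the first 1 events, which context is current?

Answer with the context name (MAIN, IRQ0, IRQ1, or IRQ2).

Event 1 (EXEC): [MAIN] PC=0: DEC 3 -> ACC=-3

Answer: MAIN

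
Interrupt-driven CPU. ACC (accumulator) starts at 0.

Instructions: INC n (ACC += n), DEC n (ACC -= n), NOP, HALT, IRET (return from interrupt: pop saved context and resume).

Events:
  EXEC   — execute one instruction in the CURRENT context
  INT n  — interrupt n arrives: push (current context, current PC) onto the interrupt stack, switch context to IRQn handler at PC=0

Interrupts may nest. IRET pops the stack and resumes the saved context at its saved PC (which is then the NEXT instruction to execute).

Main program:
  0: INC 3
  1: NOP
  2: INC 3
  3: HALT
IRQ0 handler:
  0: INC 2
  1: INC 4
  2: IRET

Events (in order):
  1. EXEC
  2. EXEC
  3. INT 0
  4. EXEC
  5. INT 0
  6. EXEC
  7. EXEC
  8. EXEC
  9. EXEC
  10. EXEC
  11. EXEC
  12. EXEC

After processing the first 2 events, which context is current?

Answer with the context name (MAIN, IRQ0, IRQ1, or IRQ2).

Answer: MAIN

Derivation:
Event 1 (EXEC): [MAIN] PC=0: INC 3 -> ACC=3
Event 2 (EXEC): [MAIN] PC=1: NOP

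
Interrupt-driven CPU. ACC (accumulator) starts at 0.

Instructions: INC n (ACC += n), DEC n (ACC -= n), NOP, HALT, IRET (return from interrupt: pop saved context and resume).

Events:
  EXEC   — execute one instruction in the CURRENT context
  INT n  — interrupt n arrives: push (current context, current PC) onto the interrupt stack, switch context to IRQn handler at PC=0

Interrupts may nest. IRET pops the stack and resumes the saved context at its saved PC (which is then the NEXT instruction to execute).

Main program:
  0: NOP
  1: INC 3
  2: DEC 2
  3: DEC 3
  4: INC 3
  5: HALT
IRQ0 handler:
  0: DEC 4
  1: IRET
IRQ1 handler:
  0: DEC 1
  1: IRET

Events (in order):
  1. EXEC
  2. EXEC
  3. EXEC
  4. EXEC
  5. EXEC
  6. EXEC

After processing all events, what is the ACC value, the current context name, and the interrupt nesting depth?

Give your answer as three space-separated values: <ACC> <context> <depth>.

Event 1 (EXEC): [MAIN] PC=0: NOP
Event 2 (EXEC): [MAIN] PC=1: INC 3 -> ACC=3
Event 3 (EXEC): [MAIN] PC=2: DEC 2 -> ACC=1
Event 4 (EXEC): [MAIN] PC=3: DEC 3 -> ACC=-2
Event 5 (EXEC): [MAIN] PC=4: INC 3 -> ACC=1
Event 6 (EXEC): [MAIN] PC=5: HALT

Answer: 1 MAIN 0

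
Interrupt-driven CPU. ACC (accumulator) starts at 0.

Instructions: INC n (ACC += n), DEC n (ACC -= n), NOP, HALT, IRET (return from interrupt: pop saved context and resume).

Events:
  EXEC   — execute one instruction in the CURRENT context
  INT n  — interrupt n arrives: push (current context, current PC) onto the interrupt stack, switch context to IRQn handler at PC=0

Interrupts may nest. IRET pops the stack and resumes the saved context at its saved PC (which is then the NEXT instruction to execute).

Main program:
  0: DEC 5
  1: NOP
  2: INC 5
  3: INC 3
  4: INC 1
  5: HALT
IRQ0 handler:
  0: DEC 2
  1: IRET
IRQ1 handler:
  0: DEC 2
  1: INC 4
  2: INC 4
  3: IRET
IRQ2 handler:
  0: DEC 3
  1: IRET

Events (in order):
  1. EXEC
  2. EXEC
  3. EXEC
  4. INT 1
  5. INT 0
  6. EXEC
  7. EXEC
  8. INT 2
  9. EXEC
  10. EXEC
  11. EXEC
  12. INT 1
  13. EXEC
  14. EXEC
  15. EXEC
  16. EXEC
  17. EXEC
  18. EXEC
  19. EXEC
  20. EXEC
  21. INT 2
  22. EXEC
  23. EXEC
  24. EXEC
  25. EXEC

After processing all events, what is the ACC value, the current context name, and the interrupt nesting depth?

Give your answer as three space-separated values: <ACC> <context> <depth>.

Event 1 (EXEC): [MAIN] PC=0: DEC 5 -> ACC=-5
Event 2 (EXEC): [MAIN] PC=1: NOP
Event 3 (EXEC): [MAIN] PC=2: INC 5 -> ACC=0
Event 4 (INT 1): INT 1 arrives: push (MAIN, PC=3), enter IRQ1 at PC=0 (depth now 1)
Event 5 (INT 0): INT 0 arrives: push (IRQ1, PC=0), enter IRQ0 at PC=0 (depth now 2)
Event 6 (EXEC): [IRQ0] PC=0: DEC 2 -> ACC=-2
Event 7 (EXEC): [IRQ0] PC=1: IRET -> resume IRQ1 at PC=0 (depth now 1)
Event 8 (INT 2): INT 2 arrives: push (IRQ1, PC=0), enter IRQ2 at PC=0 (depth now 2)
Event 9 (EXEC): [IRQ2] PC=0: DEC 3 -> ACC=-5
Event 10 (EXEC): [IRQ2] PC=1: IRET -> resume IRQ1 at PC=0 (depth now 1)
Event 11 (EXEC): [IRQ1] PC=0: DEC 2 -> ACC=-7
Event 12 (INT 1): INT 1 arrives: push (IRQ1, PC=1), enter IRQ1 at PC=0 (depth now 2)
Event 13 (EXEC): [IRQ1] PC=0: DEC 2 -> ACC=-9
Event 14 (EXEC): [IRQ1] PC=1: INC 4 -> ACC=-5
Event 15 (EXEC): [IRQ1] PC=2: INC 4 -> ACC=-1
Event 16 (EXEC): [IRQ1] PC=3: IRET -> resume IRQ1 at PC=1 (depth now 1)
Event 17 (EXEC): [IRQ1] PC=1: INC 4 -> ACC=3
Event 18 (EXEC): [IRQ1] PC=2: INC 4 -> ACC=7
Event 19 (EXEC): [IRQ1] PC=3: IRET -> resume MAIN at PC=3 (depth now 0)
Event 20 (EXEC): [MAIN] PC=3: INC 3 -> ACC=10
Event 21 (INT 2): INT 2 arrives: push (MAIN, PC=4), enter IRQ2 at PC=0 (depth now 1)
Event 22 (EXEC): [IRQ2] PC=0: DEC 3 -> ACC=7
Event 23 (EXEC): [IRQ2] PC=1: IRET -> resume MAIN at PC=4 (depth now 0)
Event 24 (EXEC): [MAIN] PC=4: INC 1 -> ACC=8
Event 25 (EXEC): [MAIN] PC=5: HALT

Answer: 8 MAIN 0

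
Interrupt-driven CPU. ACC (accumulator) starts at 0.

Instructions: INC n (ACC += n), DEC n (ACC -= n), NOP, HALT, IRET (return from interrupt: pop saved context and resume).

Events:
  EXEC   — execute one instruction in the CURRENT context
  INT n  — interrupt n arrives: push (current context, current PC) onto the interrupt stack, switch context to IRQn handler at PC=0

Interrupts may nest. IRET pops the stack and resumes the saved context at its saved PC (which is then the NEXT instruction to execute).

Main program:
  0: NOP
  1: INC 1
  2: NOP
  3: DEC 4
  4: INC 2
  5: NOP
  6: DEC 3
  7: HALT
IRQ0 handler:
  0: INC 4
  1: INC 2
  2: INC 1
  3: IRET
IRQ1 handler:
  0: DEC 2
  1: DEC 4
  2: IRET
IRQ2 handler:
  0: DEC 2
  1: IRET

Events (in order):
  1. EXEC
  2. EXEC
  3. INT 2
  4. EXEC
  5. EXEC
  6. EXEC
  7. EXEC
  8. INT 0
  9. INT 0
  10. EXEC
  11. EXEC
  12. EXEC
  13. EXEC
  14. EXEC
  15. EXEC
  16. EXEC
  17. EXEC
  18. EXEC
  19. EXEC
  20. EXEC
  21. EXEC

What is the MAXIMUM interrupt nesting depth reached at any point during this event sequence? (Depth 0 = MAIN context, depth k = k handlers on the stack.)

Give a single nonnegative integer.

Answer: 2

Derivation:
Event 1 (EXEC): [MAIN] PC=0: NOP [depth=0]
Event 2 (EXEC): [MAIN] PC=1: INC 1 -> ACC=1 [depth=0]
Event 3 (INT 2): INT 2 arrives: push (MAIN, PC=2), enter IRQ2 at PC=0 (depth now 1) [depth=1]
Event 4 (EXEC): [IRQ2] PC=0: DEC 2 -> ACC=-1 [depth=1]
Event 5 (EXEC): [IRQ2] PC=1: IRET -> resume MAIN at PC=2 (depth now 0) [depth=0]
Event 6 (EXEC): [MAIN] PC=2: NOP [depth=0]
Event 7 (EXEC): [MAIN] PC=3: DEC 4 -> ACC=-5 [depth=0]
Event 8 (INT 0): INT 0 arrives: push (MAIN, PC=4), enter IRQ0 at PC=0 (depth now 1) [depth=1]
Event 9 (INT 0): INT 0 arrives: push (IRQ0, PC=0), enter IRQ0 at PC=0 (depth now 2) [depth=2]
Event 10 (EXEC): [IRQ0] PC=0: INC 4 -> ACC=-1 [depth=2]
Event 11 (EXEC): [IRQ0] PC=1: INC 2 -> ACC=1 [depth=2]
Event 12 (EXEC): [IRQ0] PC=2: INC 1 -> ACC=2 [depth=2]
Event 13 (EXEC): [IRQ0] PC=3: IRET -> resume IRQ0 at PC=0 (depth now 1) [depth=1]
Event 14 (EXEC): [IRQ0] PC=0: INC 4 -> ACC=6 [depth=1]
Event 15 (EXEC): [IRQ0] PC=1: INC 2 -> ACC=8 [depth=1]
Event 16 (EXEC): [IRQ0] PC=2: INC 1 -> ACC=9 [depth=1]
Event 17 (EXEC): [IRQ0] PC=3: IRET -> resume MAIN at PC=4 (depth now 0) [depth=0]
Event 18 (EXEC): [MAIN] PC=4: INC 2 -> ACC=11 [depth=0]
Event 19 (EXEC): [MAIN] PC=5: NOP [depth=0]
Event 20 (EXEC): [MAIN] PC=6: DEC 3 -> ACC=8 [depth=0]
Event 21 (EXEC): [MAIN] PC=7: HALT [depth=0]
Max depth observed: 2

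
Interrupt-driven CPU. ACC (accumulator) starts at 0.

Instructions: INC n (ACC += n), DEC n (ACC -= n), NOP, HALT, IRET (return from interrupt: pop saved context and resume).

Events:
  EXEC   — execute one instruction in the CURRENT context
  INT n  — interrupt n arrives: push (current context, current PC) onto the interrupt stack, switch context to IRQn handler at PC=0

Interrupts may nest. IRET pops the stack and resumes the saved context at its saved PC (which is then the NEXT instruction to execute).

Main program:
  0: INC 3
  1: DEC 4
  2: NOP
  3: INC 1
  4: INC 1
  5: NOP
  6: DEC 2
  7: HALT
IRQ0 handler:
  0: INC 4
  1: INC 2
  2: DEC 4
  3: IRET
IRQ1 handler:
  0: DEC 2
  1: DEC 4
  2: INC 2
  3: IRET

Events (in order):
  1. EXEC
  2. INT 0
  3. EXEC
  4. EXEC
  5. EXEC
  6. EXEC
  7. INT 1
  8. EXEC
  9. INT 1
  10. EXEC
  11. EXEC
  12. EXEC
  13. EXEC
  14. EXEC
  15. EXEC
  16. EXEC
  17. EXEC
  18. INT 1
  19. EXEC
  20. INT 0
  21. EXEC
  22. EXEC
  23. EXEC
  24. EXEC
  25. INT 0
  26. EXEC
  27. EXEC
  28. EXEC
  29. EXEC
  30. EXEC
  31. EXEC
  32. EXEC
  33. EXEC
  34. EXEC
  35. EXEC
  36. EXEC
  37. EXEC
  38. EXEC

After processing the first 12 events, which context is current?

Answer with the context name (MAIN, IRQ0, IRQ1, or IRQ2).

Answer: IRQ1

Derivation:
Event 1 (EXEC): [MAIN] PC=0: INC 3 -> ACC=3
Event 2 (INT 0): INT 0 arrives: push (MAIN, PC=1), enter IRQ0 at PC=0 (depth now 1)
Event 3 (EXEC): [IRQ0] PC=0: INC 4 -> ACC=7
Event 4 (EXEC): [IRQ0] PC=1: INC 2 -> ACC=9
Event 5 (EXEC): [IRQ0] PC=2: DEC 4 -> ACC=5
Event 6 (EXEC): [IRQ0] PC=3: IRET -> resume MAIN at PC=1 (depth now 0)
Event 7 (INT 1): INT 1 arrives: push (MAIN, PC=1), enter IRQ1 at PC=0 (depth now 1)
Event 8 (EXEC): [IRQ1] PC=0: DEC 2 -> ACC=3
Event 9 (INT 1): INT 1 arrives: push (IRQ1, PC=1), enter IRQ1 at PC=0 (depth now 2)
Event 10 (EXEC): [IRQ1] PC=0: DEC 2 -> ACC=1
Event 11 (EXEC): [IRQ1] PC=1: DEC 4 -> ACC=-3
Event 12 (EXEC): [IRQ1] PC=2: INC 2 -> ACC=-1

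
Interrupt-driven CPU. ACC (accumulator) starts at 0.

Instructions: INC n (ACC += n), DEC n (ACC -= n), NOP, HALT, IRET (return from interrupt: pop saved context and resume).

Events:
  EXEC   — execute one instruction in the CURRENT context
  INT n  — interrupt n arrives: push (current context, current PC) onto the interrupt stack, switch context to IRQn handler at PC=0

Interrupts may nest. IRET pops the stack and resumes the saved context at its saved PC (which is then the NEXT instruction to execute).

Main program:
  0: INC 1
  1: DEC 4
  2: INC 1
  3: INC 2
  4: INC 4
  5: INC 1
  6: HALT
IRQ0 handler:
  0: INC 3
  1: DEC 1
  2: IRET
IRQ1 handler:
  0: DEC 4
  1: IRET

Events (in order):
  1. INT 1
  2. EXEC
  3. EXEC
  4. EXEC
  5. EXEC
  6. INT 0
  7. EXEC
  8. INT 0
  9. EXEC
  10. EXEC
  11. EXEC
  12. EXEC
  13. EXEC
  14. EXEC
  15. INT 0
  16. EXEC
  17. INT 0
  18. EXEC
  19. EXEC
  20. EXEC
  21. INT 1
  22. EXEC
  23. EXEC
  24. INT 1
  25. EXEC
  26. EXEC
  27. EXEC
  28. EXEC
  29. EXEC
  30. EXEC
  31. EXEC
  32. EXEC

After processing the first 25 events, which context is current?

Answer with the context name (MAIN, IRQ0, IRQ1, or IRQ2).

Event 1 (INT 1): INT 1 arrives: push (MAIN, PC=0), enter IRQ1 at PC=0 (depth now 1)
Event 2 (EXEC): [IRQ1] PC=0: DEC 4 -> ACC=-4
Event 3 (EXEC): [IRQ1] PC=1: IRET -> resume MAIN at PC=0 (depth now 0)
Event 4 (EXEC): [MAIN] PC=0: INC 1 -> ACC=-3
Event 5 (EXEC): [MAIN] PC=1: DEC 4 -> ACC=-7
Event 6 (INT 0): INT 0 arrives: push (MAIN, PC=2), enter IRQ0 at PC=0 (depth now 1)
Event 7 (EXEC): [IRQ0] PC=0: INC 3 -> ACC=-4
Event 8 (INT 0): INT 0 arrives: push (IRQ0, PC=1), enter IRQ0 at PC=0 (depth now 2)
Event 9 (EXEC): [IRQ0] PC=0: INC 3 -> ACC=-1
Event 10 (EXEC): [IRQ0] PC=1: DEC 1 -> ACC=-2
Event 11 (EXEC): [IRQ0] PC=2: IRET -> resume IRQ0 at PC=1 (depth now 1)
Event 12 (EXEC): [IRQ0] PC=1: DEC 1 -> ACC=-3
Event 13 (EXEC): [IRQ0] PC=2: IRET -> resume MAIN at PC=2 (depth now 0)
Event 14 (EXEC): [MAIN] PC=2: INC 1 -> ACC=-2
Event 15 (INT 0): INT 0 arrives: push (MAIN, PC=3), enter IRQ0 at PC=0 (depth now 1)
Event 16 (EXEC): [IRQ0] PC=0: INC 3 -> ACC=1
Event 17 (INT 0): INT 0 arrives: push (IRQ0, PC=1), enter IRQ0 at PC=0 (depth now 2)
Event 18 (EXEC): [IRQ0] PC=0: INC 3 -> ACC=4
Event 19 (EXEC): [IRQ0] PC=1: DEC 1 -> ACC=3
Event 20 (EXEC): [IRQ0] PC=2: IRET -> resume IRQ0 at PC=1 (depth now 1)
Event 21 (INT 1): INT 1 arrives: push (IRQ0, PC=1), enter IRQ1 at PC=0 (depth now 2)
Event 22 (EXEC): [IRQ1] PC=0: DEC 4 -> ACC=-1
Event 23 (EXEC): [IRQ1] PC=1: IRET -> resume IRQ0 at PC=1 (depth now 1)
Event 24 (INT 1): INT 1 arrives: push (IRQ0, PC=1), enter IRQ1 at PC=0 (depth now 2)
Event 25 (EXEC): [IRQ1] PC=0: DEC 4 -> ACC=-5

Answer: IRQ1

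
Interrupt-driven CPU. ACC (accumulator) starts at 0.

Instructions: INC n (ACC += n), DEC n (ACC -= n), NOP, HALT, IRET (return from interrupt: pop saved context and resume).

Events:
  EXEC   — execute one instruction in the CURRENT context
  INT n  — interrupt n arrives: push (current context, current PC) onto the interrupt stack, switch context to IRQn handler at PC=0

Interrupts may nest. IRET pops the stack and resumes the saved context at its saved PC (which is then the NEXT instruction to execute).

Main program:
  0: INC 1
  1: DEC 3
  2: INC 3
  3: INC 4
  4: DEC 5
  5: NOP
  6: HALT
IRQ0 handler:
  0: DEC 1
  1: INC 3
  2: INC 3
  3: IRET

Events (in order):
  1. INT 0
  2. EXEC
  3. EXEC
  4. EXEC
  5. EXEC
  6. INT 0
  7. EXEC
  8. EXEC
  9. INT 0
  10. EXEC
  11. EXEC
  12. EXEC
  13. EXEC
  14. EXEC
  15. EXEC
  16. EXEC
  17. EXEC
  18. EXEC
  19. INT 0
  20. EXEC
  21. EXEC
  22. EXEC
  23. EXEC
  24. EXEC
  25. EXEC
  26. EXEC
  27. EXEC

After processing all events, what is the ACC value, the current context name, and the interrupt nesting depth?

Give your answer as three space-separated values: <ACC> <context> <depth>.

Event 1 (INT 0): INT 0 arrives: push (MAIN, PC=0), enter IRQ0 at PC=0 (depth now 1)
Event 2 (EXEC): [IRQ0] PC=0: DEC 1 -> ACC=-1
Event 3 (EXEC): [IRQ0] PC=1: INC 3 -> ACC=2
Event 4 (EXEC): [IRQ0] PC=2: INC 3 -> ACC=5
Event 5 (EXEC): [IRQ0] PC=3: IRET -> resume MAIN at PC=0 (depth now 0)
Event 6 (INT 0): INT 0 arrives: push (MAIN, PC=0), enter IRQ0 at PC=0 (depth now 1)
Event 7 (EXEC): [IRQ0] PC=0: DEC 1 -> ACC=4
Event 8 (EXEC): [IRQ0] PC=1: INC 3 -> ACC=7
Event 9 (INT 0): INT 0 arrives: push (IRQ0, PC=2), enter IRQ0 at PC=0 (depth now 2)
Event 10 (EXEC): [IRQ0] PC=0: DEC 1 -> ACC=6
Event 11 (EXEC): [IRQ0] PC=1: INC 3 -> ACC=9
Event 12 (EXEC): [IRQ0] PC=2: INC 3 -> ACC=12
Event 13 (EXEC): [IRQ0] PC=3: IRET -> resume IRQ0 at PC=2 (depth now 1)
Event 14 (EXEC): [IRQ0] PC=2: INC 3 -> ACC=15
Event 15 (EXEC): [IRQ0] PC=3: IRET -> resume MAIN at PC=0 (depth now 0)
Event 16 (EXEC): [MAIN] PC=0: INC 1 -> ACC=16
Event 17 (EXEC): [MAIN] PC=1: DEC 3 -> ACC=13
Event 18 (EXEC): [MAIN] PC=2: INC 3 -> ACC=16
Event 19 (INT 0): INT 0 arrives: push (MAIN, PC=3), enter IRQ0 at PC=0 (depth now 1)
Event 20 (EXEC): [IRQ0] PC=0: DEC 1 -> ACC=15
Event 21 (EXEC): [IRQ0] PC=1: INC 3 -> ACC=18
Event 22 (EXEC): [IRQ0] PC=2: INC 3 -> ACC=21
Event 23 (EXEC): [IRQ0] PC=3: IRET -> resume MAIN at PC=3 (depth now 0)
Event 24 (EXEC): [MAIN] PC=3: INC 4 -> ACC=25
Event 25 (EXEC): [MAIN] PC=4: DEC 5 -> ACC=20
Event 26 (EXEC): [MAIN] PC=5: NOP
Event 27 (EXEC): [MAIN] PC=6: HALT

Answer: 20 MAIN 0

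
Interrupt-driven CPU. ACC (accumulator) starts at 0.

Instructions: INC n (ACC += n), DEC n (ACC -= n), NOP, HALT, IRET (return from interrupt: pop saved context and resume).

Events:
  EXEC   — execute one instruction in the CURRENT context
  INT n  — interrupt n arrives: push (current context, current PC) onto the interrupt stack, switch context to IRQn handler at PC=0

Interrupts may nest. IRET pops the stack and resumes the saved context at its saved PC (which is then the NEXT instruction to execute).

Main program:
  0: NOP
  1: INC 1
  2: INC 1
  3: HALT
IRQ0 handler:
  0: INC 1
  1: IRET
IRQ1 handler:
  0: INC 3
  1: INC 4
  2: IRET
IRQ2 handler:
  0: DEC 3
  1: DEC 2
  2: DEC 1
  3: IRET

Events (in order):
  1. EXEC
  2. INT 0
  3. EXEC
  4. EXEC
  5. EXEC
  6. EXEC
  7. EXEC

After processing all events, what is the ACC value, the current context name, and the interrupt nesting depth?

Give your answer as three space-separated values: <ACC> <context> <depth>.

Answer: 3 MAIN 0

Derivation:
Event 1 (EXEC): [MAIN] PC=0: NOP
Event 2 (INT 0): INT 0 arrives: push (MAIN, PC=1), enter IRQ0 at PC=0 (depth now 1)
Event 3 (EXEC): [IRQ0] PC=0: INC 1 -> ACC=1
Event 4 (EXEC): [IRQ0] PC=1: IRET -> resume MAIN at PC=1 (depth now 0)
Event 5 (EXEC): [MAIN] PC=1: INC 1 -> ACC=2
Event 6 (EXEC): [MAIN] PC=2: INC 1 -> ACC=3
Event 7 (EXEC): [MAIN] PC=3: HALT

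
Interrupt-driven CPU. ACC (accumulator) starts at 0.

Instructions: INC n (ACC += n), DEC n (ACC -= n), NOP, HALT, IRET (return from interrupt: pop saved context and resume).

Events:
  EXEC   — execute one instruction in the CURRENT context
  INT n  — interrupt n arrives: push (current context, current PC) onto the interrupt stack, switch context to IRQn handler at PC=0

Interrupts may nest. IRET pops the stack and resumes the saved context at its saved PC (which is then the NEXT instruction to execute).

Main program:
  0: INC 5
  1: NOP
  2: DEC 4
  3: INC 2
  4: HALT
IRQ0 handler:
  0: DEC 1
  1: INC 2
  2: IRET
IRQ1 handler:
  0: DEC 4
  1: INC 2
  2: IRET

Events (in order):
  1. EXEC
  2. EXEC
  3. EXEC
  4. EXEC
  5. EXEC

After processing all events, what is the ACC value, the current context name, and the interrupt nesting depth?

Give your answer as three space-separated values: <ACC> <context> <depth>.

Event 1 (EXEC): [MAIN] PC=0: INC 5 -> ACC=5
Event 2 (EXEC): [MAIN] PC=1: NOP
Event 3 (EXEC): [MAIN] PC=2: DEC 4 -> ACC=1
Event 4 (EXEC): [MAIN] PC=3: INC 2 -> ACC=3
Event 5 (EXEC): [MAIN] PC=4: HALT

Answer: 3 MAIN 0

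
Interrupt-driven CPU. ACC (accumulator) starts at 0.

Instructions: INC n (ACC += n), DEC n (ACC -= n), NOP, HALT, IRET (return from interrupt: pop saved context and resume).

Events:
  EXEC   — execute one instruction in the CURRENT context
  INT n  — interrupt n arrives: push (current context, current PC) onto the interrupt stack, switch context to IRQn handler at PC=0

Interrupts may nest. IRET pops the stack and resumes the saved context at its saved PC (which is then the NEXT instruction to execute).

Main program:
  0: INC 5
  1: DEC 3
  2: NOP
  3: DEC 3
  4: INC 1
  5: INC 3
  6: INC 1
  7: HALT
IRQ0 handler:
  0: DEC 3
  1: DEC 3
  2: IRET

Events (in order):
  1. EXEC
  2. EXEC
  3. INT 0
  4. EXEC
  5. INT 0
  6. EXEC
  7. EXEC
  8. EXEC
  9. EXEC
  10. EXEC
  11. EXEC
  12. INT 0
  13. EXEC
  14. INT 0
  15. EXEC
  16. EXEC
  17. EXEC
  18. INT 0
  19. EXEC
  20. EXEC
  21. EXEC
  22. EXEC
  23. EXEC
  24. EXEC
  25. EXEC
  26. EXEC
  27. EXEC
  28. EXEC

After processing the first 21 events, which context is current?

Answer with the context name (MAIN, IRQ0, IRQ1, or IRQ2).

Event 1 (EXEC): [MAIN] PC=0: INC 5 -> ACC=5
Event 2 (EXEC): [MAIN] PC=1: DEC 3 -> ACC=2
Event 3 (INT 0): INT 0 arrives: push (MAIN, PC=2), enter IRQ0 at PC=0 (depth now 1)
Event 4 (EXEC): [IRQ0] PC=0: DEC 3 -> ACC=-1
Event 5 (INT 0): INT 0 arrives: push (IRQ0, PC=1), enter IRQ0 at PC=0 (depth now 2)
Event 6 (EXEC): [IRQ0] PC=0: DEC 3 -> ACC=-4
Event 7 (EXEC): [IRQ0] PC=1: DEC 3 -> ACC=-7
Event 8 (EXEC): [IRQ0] PC=2: IRET -> resume IRQ0 at PC=1 (depth now 1)
Event 9 (EXEC): [IRQ0] PC=1: DEC 3 -> ACC=-10
Event 10 (EXEC): [IRQ0] PC=2: IRET -> resume MAIN at PC=2 (depth now 0)
Event 11 (EXEC): [MAIN] PC=2: NOP
Event 12 (INT 0): INT 0 arrives: push (MAIN, PC=3), enter IRQ0 at PC=0 (depth now 1)
Event 13 (EXEC): [IRQ0] PC=0: DEC 3 -> ACC=-13
Event 14 (INT 0): INT 0 arrives: push (IRQ0, PC=1), enter IRQ0 at PC=0 (depth now 2)
Event 15 (EXEC): [IRQ0] PC=0: DEC 3 -> ACC=-16
Event 16 (EXEC): [IRQ0] PC=1: DEC 3 -> ACC=-19
Event 17 (EXEC): [IRQ0] PC=2: IRET -> resume IRQ0 at PC=1 (depth now 1)
Event 18 (INT 0): INT 0 arrives: push (IRQ0, PC=1), enter IRQ0 at PC=0 (depth now 2)
Event 19 (EXEC): [IRQ0] PC=0: DEC 3 -> ACC=-22
Event 20 (EXEC): [IRQ0] PC=1: DEC 3 -> ACC=-25
Event 21 (EXEC): [IRQ0] PC=2: IRET -> resume IRQ0 at PC=1 (depth now 1)

Answer: IRQ0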